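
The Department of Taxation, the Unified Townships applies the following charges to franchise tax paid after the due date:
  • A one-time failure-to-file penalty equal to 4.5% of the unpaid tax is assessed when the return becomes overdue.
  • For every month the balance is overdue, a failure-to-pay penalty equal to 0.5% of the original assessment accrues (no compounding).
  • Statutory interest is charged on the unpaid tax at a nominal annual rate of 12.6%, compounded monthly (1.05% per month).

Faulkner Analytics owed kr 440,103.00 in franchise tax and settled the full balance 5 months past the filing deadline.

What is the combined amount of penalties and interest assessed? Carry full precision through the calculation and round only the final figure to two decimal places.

Failure-to-file penalty: 4.5% × kr 440,103.00 = kr 19,804.64…
Failure-to-pay penalty = 0.5% × kr 440,103.00 × 5 mo = kr 11,002.58…
Interest: kr 440,103.00 × ((1 + 0.0105)^5 − 1) = kr 440,103.00 × 0.0536141… = kr 23,595.7426…
Penalties + interest = kr 30,807.2100 + kr 23,595.7426… = kr 54,402.95

kr 54,402.95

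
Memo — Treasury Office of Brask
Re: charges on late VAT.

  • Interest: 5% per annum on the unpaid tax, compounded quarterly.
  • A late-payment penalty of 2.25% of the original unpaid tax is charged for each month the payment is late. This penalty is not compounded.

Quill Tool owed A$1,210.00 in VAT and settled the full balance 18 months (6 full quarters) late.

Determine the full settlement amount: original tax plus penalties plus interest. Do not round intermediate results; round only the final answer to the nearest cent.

A$1,793.68

Late-payment penalty = 2.25% × A$1,210.00 × 18 mo = A$490.05
Interest (5%/yr ÷ 4 = 1.25%/quarter): A$1,210.00 × ((1 + 0.0125)^6 − 1) = A$93.6336…
Total = A$1,210.00 + A$490.0500 + A$93.6336… = A$1,793.68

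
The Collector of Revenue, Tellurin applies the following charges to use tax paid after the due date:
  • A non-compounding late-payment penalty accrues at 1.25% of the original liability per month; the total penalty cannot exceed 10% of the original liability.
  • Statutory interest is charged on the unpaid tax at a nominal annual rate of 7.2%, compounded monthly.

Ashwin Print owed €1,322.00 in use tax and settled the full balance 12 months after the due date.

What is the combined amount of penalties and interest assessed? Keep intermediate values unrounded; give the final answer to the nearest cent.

€230.59

Penalty (uncapped): 12 × 1.25% × €1,322.00 = €198.30; cap = 10% × €1,322.00 = €132.20 → penalty = €132.20
Interest (7.2%/yr ÷ 12 = 0.6%/month): €1,322.00 × ((1 + 0.006)^12 − 1) = €98.3887…
Penalties + interest = €132.2000 + €98.3887… = €230.59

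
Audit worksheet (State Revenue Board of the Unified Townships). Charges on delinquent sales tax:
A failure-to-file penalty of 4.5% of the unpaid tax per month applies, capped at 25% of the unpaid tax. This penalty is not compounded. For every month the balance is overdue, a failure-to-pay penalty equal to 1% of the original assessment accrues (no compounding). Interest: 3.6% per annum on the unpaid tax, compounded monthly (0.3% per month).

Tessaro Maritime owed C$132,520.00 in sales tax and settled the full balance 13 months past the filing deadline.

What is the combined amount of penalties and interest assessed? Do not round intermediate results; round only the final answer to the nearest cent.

Failure-to-file: 13 × 4.5% × C$132,520.00 = C$77,524.20, capped at 25% × C$132,520.00 = C$33,130.00
Failure-to-pay penalty = 1% × C$132,520.00 × 13 mo = C$17,227.60
Interest: C$132,520.00 × ((1 + 0.003)^13 − 1) = C$132,520.00 × 0.0397098… = C$5,262.3401…
Penalties + interest = C$50,357.6000 + C$5,262.3401… = C$55,619.94

C$55,619.94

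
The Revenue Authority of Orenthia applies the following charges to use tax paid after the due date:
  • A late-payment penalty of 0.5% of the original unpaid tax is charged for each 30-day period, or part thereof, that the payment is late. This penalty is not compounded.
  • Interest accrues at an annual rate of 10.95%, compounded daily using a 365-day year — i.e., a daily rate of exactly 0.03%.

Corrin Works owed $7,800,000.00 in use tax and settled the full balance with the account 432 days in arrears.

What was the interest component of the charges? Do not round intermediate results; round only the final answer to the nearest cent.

$1,079,136.38

Interest: $7,800,000.00 × ((1 + 0.0003)^432 − 1) = $7,800,000.00 × 0.13835082… = $1,079,136.3783…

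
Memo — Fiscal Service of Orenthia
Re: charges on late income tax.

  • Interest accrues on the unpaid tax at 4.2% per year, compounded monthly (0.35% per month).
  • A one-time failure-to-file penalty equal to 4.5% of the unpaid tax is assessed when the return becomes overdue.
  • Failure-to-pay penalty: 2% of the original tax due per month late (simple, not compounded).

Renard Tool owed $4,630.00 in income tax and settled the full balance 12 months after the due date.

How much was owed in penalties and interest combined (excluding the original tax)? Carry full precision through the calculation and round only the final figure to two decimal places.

$1,517.80

Failure-to-file penalty: 4.5% × $4,630.00 = $208.35
Failure-to-pay penalty: 12 × 2% × $4,630.00 = $1,111.20
Interest: $4,630.00 × ((1 + 0.0035)^12 − 1) = $4,630.00 × 0.0428180… = $198.2474…
Penalties + interest = $1,319.5500 + $198.2474… = $1,517.80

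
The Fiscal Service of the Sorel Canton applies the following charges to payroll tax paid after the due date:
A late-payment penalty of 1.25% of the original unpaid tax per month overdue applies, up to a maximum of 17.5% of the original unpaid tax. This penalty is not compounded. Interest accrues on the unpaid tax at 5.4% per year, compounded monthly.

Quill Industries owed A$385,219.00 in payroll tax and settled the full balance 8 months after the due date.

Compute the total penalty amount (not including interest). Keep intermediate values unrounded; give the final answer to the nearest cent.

Penalty: 8 × 1.25% × A$385,219.00 = A$38,521.90 (below the 17.5% cap of A$67,413.33…)

A$38,521.90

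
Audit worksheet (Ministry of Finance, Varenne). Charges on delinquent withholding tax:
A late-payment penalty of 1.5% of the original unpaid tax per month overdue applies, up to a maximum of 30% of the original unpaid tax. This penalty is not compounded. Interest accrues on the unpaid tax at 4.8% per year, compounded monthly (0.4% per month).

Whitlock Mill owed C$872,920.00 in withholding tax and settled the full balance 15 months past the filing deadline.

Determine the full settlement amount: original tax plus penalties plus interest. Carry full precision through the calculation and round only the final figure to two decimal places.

Penalty: 15 × 1.5% × C$872,920.00 = C$196,407.00 (below the 30% cap of C$261,876.00)
Interest: C$872,920.00 × ((1 + 0.004)^15 − 1) = C$872,920.00 × 0.0617095… = C$53,867.4328…
Total = C$872,920.00 + C$196,407.0000 + C$53,867.4328… = C$1,123,194.43

C$1,123,194.43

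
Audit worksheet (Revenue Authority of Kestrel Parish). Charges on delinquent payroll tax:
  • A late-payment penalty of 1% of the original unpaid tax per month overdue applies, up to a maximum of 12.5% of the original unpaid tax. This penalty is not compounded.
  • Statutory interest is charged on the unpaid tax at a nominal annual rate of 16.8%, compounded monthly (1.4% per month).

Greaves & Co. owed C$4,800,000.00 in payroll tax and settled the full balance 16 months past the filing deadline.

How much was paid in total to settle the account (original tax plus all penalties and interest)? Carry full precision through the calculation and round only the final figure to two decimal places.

Penalty (uncapped): 16 × 1% × C$4,800,000.00 = C$768,000.00; cap = 12.5% × C$4,800,000.00 = C$600,000.00 → penalty = C$600,000.00
Interest: C$4,800,000.00 × ((1 + 0.014)^16 − 1) = C$4,800,000.00 × 0.2491290… = C$1,195,819.0457…
Total = C$4,800,000.00 + C$600,000.0000 + C$1,195,819.0457… = C$6,595,819.05

C$6,595,819.05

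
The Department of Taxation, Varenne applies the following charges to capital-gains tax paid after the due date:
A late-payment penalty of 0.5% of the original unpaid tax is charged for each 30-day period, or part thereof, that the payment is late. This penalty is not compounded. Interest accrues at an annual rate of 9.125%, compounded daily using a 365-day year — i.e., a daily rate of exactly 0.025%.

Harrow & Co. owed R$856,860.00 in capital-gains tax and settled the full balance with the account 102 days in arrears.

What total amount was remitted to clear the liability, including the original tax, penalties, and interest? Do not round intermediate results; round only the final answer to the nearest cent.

Penalty periods: ⌈102/30⌉ = 4; penalty = 4 × 0.5% × R$856,860.00 = R$17,137.20
Interest: R$856,860.00 × ((1 + 0.00025)^102 − 1) = R$856,860.00 × 0.02582464… = R$22,128.0985…
Total = R$856,860.00 + R$17,137.2000 + R$22,128.0985… = R$896,125.30

R$896,125.30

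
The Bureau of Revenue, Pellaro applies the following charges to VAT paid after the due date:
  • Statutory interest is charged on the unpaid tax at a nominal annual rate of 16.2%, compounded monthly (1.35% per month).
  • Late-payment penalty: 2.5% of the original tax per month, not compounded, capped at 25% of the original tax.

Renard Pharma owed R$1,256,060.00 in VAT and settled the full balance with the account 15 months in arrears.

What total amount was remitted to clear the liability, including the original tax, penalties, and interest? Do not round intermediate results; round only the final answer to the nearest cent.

R$1,849,928.23

Penalty (uncapped): 15 × 2.5% × R$1,256,060.00 = R$471,022.50; cap = 25% × R$1,256,060.00 = R$314,015.00 → penalty = R$314,015.00
Interest: R$1,256,060.00 × ((1 + 0.0135)^15 − 1) = R$1,256,060.00 × 0.2228024… = R$279,853.2285…
Total = R$1,256,060.00 + R$314,015.0000 + R$279,853.2285… = R$1,849,928.23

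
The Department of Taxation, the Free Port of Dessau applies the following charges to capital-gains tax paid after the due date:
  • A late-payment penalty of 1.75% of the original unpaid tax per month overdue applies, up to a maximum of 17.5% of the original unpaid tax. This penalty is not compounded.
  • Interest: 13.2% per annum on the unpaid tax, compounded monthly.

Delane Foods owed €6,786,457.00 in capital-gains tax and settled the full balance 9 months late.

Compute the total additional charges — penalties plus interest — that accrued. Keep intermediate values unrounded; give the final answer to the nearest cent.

€1,771,059.44

Penalty: 9 × 1.75% × €6,786,457.00 = €1,068,866.98… (below the 17.5% cap of €1,187,629.98…)
Interest (13.2%/yr ÷ 12 = 1.1%/month): €6,786,457.00 × ((1 + 0.011)^9 − 1) = €702,192.4609…
Penalties + interest = €1,068,866.9775 + €702,192.4609… = €1,771,059.44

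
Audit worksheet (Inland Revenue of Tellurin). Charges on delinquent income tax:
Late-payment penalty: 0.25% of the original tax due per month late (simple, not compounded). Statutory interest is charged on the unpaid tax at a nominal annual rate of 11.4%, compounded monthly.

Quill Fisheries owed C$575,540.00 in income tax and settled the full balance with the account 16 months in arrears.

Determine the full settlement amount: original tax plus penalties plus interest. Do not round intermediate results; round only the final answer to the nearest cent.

Late-payment penalty = 0.25% × C$575,540.00 × 16 mo = C$23,021.60
Interest (11.4%/yr ÷ 12 = 0.95%/month): C$575,540.00 × ((1 + 0.0095)^16 − 1) = C$94,000.2420…
Total = C$575,540.00 + C$23,021.6000 + C$94,000.2420… = C$692,561.84

C$692,561.84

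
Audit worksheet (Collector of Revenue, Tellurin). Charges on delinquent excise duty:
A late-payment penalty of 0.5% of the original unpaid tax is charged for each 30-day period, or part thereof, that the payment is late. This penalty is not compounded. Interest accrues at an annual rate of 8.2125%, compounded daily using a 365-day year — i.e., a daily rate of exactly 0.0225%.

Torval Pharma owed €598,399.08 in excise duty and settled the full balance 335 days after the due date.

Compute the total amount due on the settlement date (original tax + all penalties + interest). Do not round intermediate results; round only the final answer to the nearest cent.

€681,145.28

Penalty periods: ⌈335/30⌉ = 12; penalty = 12 × 0.5% × €598,399.08 = €35,903.94…
Interest: €598,399.08 × ((1 + 0.000225)^335 − 1) = €598,399.08 × 0.07827929… = €46,842.2558…
Total = €598,399.08 + €35,903.9448 + €46,842.2558… = €681,145.28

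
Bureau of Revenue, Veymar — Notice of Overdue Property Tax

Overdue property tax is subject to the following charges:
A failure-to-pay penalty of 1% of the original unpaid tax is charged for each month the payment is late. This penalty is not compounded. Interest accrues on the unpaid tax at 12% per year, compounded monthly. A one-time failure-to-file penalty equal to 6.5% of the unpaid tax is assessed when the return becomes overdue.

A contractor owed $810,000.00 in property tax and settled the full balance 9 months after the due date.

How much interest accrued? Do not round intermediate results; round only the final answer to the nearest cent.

$75,885.07

Interest (12%/yr ÷ 12 = 1%/month): $810,000.00 × ((1 + 0.01)^9 − 1) = $75,885.0709…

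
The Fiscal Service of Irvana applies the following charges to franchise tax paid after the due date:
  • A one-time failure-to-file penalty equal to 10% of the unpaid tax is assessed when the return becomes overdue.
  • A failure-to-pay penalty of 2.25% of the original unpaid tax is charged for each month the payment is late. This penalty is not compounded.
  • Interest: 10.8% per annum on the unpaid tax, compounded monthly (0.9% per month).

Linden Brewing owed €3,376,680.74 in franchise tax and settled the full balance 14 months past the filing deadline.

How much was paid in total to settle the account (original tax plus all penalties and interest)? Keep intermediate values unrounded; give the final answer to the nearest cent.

€5,229,273.14

Failure-to-file penalty: 10% × €3,376,680.74 = €337,668.07…
Failure-to-pay penalty: 14 × 2.25% × €3,376,680.74 = €1,063,654.43…
Interest: €3,376,680.74 × ((1 + 0.009)^14 − 1) = €3,376,680.74 × 0.1336430… = €451,269.8906…
Total = €3,376,680.74 + €1,401,322.5071 + €451,269.8906… = €5,229,273.14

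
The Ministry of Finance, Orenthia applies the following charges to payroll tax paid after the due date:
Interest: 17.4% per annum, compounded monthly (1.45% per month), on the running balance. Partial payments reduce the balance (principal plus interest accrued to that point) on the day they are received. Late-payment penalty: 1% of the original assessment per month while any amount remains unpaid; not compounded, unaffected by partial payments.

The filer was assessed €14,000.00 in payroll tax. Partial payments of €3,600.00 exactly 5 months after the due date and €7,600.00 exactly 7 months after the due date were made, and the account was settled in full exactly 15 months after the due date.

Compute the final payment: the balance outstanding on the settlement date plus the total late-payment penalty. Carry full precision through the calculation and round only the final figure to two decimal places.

Balance at month 5: €14,000.0000 × (1 + 0.0145)^5 = €15,044.8649…
After €3,600.00 payment: €15,044.8649… − €3,600.00 = €11,444.8649…
Balance at month 7: €11,444.8649… × (1 + 0.0145)^2 = €11,779.1723…
After €7,600.00 payment: €11,779.1723… − €7,600.00 = €4,179.1723…
Balance at month 15: €4,179.1723… × (1 + 0.0145)^8 = €4,689.2856…
Penalty: 15 × 1% × €14,000.00 = €2,100.00
Final settlement = outstanding balance + penalty = €4,689.2856… + €2,100.00 = €6,789.29

€6,789.29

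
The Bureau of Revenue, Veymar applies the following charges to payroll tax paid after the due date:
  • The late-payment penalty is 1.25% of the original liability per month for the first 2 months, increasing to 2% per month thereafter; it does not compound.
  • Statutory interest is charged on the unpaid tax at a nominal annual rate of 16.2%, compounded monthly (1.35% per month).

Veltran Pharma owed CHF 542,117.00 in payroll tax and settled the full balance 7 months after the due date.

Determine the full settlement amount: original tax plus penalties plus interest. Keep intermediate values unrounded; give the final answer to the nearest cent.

CHF 663,233.82

Penalty, months 1–2: 2 × 1.25% × CHF 542,117.00 = CHF 13,552.93…
Penalty, months 3–7: 5 × 2% × CHF 542,117.00 = CHF 54,211.70
Interest: CHF 542,117.00 × ((1 + 0.0135)^7 − 1) = CHF 542,117.00 × 0.0984145… = CHF 53,352.1925…
Total = CHF 542,117.00 + CHF 67,764.6250 + CHF 53,352.1925… = CHF 663,233.82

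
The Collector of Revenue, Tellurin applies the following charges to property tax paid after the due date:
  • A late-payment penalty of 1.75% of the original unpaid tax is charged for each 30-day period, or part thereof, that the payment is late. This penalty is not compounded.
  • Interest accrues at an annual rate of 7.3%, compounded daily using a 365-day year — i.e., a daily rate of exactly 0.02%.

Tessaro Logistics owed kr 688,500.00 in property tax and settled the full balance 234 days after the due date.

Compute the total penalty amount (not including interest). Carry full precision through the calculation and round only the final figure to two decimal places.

Penalty periods: ⌈234/30⌉ = 8; penalty = 8 × 1.75% × kr 688,500.00 = kr 96,390.00

kr 96,390.00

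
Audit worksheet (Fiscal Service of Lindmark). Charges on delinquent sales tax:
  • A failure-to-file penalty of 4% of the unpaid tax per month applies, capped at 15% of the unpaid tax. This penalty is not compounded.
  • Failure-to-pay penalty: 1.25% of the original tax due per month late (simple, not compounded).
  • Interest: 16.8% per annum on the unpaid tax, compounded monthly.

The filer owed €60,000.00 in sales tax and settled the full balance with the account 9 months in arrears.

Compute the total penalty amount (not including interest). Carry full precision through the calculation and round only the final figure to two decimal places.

Failure-to-file: 9 × 4% × €60,000.00 = €21,600.00, capped at 15% × €60,000.00 = €9,000.00
Failure-to-pay penalty: 9 × 1.25% × €60,000.00 = €6,750.00
Total penalty = €9,000.00 + €6,750.00 = €15,750.00

€15,750.00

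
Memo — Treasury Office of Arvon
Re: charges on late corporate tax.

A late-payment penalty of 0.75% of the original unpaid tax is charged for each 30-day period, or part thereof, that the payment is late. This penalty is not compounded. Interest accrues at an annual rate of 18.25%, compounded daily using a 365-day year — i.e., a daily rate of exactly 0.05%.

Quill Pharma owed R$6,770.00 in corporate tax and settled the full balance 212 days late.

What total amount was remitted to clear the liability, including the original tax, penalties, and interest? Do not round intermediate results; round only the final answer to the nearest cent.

Penalty periods: ⌈212/30⌉ = 8; penalty = 8 × 0.75% × R$6,770.00 = R$406.20
Interest: R$6,770.00 × ((1 + 0.0005)^212 − 1) = R$6,770.00 × 0.11179242… = R$756.8347…
Total = R$6,770.00 + R$406.2000 + R$756.8347… = R$7,933.03

R$7,933.03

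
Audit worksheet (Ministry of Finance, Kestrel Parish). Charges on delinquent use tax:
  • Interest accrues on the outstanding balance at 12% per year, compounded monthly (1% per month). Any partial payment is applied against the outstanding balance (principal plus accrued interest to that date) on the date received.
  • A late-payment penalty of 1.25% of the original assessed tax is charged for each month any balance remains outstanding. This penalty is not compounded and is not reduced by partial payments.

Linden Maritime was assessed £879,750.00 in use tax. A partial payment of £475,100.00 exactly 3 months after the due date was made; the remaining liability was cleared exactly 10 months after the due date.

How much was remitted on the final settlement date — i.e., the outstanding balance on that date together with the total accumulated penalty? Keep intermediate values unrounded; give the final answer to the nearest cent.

£572,388.56

Balance at month 3: £879,750.0000 × (1 + 0.01)^3 = £906,407.3048…
After £475,100.00 payment: £906,407.3048… − £475,100.00 = £431,307.3048…
Balance at month 10: £431,307.3048… × (1 + 0.01)^7 = £462,419.8090…
Penalty: 10 × 1.25% × £879,750.00 = £109,968.75
Final settlement = outstanding balance + penalty = £462,419.8090… + £109,968.75 = £572,388.56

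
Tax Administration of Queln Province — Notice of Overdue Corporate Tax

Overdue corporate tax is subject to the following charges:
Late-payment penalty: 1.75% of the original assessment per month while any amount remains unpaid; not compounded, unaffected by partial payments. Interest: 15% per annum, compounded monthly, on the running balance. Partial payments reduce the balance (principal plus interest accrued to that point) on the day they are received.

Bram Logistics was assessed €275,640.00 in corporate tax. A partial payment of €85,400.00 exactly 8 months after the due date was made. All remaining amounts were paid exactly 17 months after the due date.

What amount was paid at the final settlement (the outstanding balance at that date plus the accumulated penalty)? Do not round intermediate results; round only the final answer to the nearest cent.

€326,954.23

Monthly rate = 15% ÷ 12 = 1.25%
Balance at month 8: €275,640.0000 × (1 + 0.0125)^8 = €304,440.5489…
After €85,400.00 payment: €304,440.5489… − €85,400.00 = €219,040.5489…
Balance at month 17: €219,040.5489… × (1 + 0.0125)^9 = €244,951.3324…
Penalty: 17 × 1.75% × €275,640.00 = €82,002.90
Final settlement = outstanding balance + penalty = €244,951.3324… + €82,002.90 = €326,954.23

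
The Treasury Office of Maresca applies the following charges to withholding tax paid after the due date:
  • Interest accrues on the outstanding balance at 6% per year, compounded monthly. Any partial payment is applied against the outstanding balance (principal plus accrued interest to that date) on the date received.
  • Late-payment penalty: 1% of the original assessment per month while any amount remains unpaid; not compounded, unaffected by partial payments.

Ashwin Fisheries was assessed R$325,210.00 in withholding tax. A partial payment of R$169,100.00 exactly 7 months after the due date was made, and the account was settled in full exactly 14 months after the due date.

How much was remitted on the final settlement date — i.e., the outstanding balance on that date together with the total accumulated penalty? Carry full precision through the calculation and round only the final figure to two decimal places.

Monthly rate = 6% ÷ 12 = 0.5%
Balance at month 7: R$325,210.0000 × (1 + 0.005)^7 = R$336,764.5152…
After R$169,100.00 payment: R$336,764.5152… − R$169,100.00 = R$167,664.5152…
Balance at month 14: R$167,664.5152… × (1 + 0.005)^7 = R$173,621.5343…
Penalty: 14 × 1% × R$325,210.00 = R$45,529.40
Final settlement = outstanding balance + penalty = R$173,621.5343… + R$45,529.40 = R$219,150.93

R$219,150.93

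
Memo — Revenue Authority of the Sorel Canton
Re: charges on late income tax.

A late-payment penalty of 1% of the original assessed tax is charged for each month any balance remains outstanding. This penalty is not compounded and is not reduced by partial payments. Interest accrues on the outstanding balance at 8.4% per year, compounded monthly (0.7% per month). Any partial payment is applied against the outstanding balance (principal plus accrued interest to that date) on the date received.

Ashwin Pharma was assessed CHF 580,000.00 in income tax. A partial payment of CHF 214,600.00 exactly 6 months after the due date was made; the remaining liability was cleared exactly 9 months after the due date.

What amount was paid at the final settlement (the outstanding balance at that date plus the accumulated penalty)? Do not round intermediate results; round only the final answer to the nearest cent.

CHF 450,641.79

Balance at month 6: CHF 580,000.0000 × (1 + 0.007)^6 = CHF 604,790.2997…
After CHF 214,600.00 payment: CHF 604,790.2997… − CHF 214,600.00 = CHF 390,190.2997…
Balance at month 9: CHF 390,190.2997… × (1 + 0.007)^3 = CHF 398,441.7879…
Penalty: 9 × 1% × CHF 580,000.00 = CHF 52,200.00
Final settlement = outstanding balance + penalty = CHF 398,441.7879… + CHF 52,200.00 = CHF 450,641.79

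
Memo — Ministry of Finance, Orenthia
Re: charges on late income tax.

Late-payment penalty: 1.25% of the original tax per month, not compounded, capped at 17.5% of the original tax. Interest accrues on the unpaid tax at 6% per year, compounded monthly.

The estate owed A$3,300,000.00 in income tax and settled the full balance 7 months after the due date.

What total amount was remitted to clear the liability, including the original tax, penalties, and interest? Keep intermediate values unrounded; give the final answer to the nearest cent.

A$3,705,997.01

Penalty: 7 × 1.25% × A$3,300,000.00 = A$288,750.00 (below the 17.5% cap of A$577,500.00)
Interest (6%/yr ÷ 12 = 0.5%/month): A$3,300,000.00 × ((1 + 0.005)^7 − 1) = A$117,247.0099…
Total = A$3,300,000.00 + A$288,750.0000 + A$117,247.0099… = A$3,705,997.01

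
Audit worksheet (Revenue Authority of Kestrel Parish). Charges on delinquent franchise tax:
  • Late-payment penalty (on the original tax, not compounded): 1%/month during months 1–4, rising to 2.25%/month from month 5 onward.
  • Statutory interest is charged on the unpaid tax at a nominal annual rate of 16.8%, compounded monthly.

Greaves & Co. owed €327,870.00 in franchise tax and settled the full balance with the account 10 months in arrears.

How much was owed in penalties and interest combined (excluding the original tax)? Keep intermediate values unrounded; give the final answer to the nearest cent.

Penalty, months 1–4: 4 × 1% × €327,870.00 = €13,114.80
Penalty, months 5–10: 6 × 2.25% × €327,870.00 = €44,262.45
Interest (16.8%/yr ÷ 12 = 1.4%/month): €327,870.00 × ((1 + 0.014)^10 − 1) = €48,904.2644…
Penalties + interest = €57,377.2500 + €48,904.2644… = €106,281.51

€106,281.51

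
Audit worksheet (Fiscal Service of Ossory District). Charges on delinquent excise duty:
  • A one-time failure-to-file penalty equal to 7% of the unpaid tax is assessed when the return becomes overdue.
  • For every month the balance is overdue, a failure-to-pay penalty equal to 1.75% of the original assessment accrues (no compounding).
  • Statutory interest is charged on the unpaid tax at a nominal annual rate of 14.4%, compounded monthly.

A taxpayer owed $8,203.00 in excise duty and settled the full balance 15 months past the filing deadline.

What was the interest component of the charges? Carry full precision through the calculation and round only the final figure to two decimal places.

Interest (14.4%/yr ÷ 12 = 1.2%/month): $8,203.00 × ((1 + 0.012)^15 − 1) = $1,607.2573…

$1,607.26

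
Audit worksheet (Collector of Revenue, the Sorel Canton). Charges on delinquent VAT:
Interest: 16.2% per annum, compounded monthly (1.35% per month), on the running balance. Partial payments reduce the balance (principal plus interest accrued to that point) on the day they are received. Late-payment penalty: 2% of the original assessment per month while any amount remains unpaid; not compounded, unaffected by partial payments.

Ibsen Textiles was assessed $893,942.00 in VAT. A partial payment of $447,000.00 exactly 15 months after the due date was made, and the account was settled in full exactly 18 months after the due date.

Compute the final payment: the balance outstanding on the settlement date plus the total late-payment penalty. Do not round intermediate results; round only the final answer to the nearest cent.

Balance at month 15: $893,942.0000 × (1 + 0.0135)^15 = $1,093,114.4558…
After $447,000.00 payment: $1,093,114.4558… − $447,000.00 = $646,114.4558…
Balance at month 18: $646,114.4558… × (1 + 0.0135)^3 = $672,636.9440…
Penalty: 18 × 2% × $893,942.00 = $321,819.12
Final settlement = outstanding balance + penalty = $672,636.9440… + $321,819.12 = $994,456.06

$994,456.06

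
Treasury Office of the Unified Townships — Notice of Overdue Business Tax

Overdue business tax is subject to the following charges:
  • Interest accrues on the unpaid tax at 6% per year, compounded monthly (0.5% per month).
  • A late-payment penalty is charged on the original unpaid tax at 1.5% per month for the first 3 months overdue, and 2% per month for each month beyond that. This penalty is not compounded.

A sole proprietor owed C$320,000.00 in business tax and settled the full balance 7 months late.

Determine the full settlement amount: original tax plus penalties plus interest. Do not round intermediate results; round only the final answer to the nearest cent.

C$371,369.41

Penalty, months 1–3: 3 × 1.5% × C$320,000.00 = C$14,400.00
Penalty, months 4–7: 4 × 2% × C$320,000.00 = C$25,600.00
Interest: C$320,000.00 × ((1 + 0.005)^7 − 1) = C$320,000.00 × 0.0355294… = C$11,369.4070…
Total = C$320,000.00 + C$40,000.0000 + C$11,369.4070… = C$371,369.41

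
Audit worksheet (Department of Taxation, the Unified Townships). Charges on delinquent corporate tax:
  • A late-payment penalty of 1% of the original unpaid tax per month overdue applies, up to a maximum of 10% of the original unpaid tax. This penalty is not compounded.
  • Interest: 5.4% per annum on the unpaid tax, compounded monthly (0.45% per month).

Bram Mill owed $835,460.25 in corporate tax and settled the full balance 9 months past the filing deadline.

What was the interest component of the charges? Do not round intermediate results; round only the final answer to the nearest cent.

$34,451.63

Interest: $835,460.25 × ((1 + 0.0045)^9 − 1) = $835,460.25 × 0.0412367… = $34,451.6290…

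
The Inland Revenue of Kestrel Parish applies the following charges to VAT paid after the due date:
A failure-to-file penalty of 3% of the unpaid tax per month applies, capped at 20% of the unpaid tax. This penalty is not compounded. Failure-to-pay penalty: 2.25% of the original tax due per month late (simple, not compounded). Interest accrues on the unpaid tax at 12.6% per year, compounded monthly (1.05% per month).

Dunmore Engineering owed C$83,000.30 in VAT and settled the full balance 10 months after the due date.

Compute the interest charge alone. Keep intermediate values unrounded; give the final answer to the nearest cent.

C$9,138.56

Interest: C$83,000.30 × ((1 + 0.0105)^10 − 1) = C$83,000.30 × 0.1101028… = C$9,138.5613…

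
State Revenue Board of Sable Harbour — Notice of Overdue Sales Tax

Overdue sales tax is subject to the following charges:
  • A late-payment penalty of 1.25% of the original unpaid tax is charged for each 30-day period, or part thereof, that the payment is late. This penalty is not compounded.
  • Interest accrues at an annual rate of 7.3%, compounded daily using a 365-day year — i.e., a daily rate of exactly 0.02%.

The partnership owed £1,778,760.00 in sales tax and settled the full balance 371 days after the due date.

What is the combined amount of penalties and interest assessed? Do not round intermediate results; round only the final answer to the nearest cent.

£426,038.27

Penalty periods: ⌈371/30⌉ = 13; penalty = 13 × 1.25% × £1,778,760.00 = £289,048.50
Interest: £1,778,760.00 × ((1 + 0.0002)^371 − 1) = £1,778,760.00 × 0.07701420… = £136,989.7748…
Penalties + interest = £289,048.5000 + £136,989.7748… = £426,038.27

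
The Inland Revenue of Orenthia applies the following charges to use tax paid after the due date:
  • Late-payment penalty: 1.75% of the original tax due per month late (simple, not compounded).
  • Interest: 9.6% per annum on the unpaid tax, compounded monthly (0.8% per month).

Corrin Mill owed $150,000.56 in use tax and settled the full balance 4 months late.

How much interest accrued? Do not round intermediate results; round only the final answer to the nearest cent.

$4,857.93

Interest: $150,000.56 × ((1 + 0.008)^4 − 1) = $150,000.56 × 0.0323861… = $4,857.9260…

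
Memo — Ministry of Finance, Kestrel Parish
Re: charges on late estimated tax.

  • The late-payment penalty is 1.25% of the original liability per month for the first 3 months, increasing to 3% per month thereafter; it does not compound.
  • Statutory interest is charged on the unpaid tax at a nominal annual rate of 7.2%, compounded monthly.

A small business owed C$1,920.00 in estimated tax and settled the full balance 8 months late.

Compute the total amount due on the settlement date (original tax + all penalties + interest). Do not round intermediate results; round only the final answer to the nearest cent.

C$2,374.12

Penalty, months 1–3: 3 × 1.25% × C$1,920.00 = C$72.00
Penalty, months 4–8: 5 × 3% × C$1,920.00 = C$288.00
Interest (7.2%/yr ÷ 12 = 0.6%/month): C$1,920.00 × ((1 + 0.006)^8 − 1) = C$94.1188…
Total = C$1,920.00 + C$360.0000 + C$94.1188… = C$2,374.12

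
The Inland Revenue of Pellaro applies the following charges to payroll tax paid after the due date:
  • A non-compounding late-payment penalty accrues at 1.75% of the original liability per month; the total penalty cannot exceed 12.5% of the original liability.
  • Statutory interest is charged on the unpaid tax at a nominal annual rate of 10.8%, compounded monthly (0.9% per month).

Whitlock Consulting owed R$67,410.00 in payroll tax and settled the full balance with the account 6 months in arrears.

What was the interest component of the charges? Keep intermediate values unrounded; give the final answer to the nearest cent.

R$3,723.03

Interest: R$67,410.00 × ((1 + 0.009)^6 − 1) = R$67,410.00 × 0.0552297… = R$3,723.0326…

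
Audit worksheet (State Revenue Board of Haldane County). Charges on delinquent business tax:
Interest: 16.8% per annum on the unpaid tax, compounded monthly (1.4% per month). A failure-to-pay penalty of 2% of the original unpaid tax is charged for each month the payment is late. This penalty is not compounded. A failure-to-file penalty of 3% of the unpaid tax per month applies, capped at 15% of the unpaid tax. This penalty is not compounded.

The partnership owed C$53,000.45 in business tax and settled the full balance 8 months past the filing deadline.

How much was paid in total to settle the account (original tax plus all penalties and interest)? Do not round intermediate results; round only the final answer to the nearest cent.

C$75,665.79

Failure-to-file: 8 × 3% × C$53,000.45 = C$12,720.11…, capped at 15% × C$53,000.45 = C$7,950.07…
Failure-to-pay penalty: 8 × 2% × C$53,000.45 = C$8,480.07…
Interest: C$53,000.45 × ((1 + 0.014)^8 − 1) = C$53,000.45 × 0.1176444… = C$6,235.2053…
Total = C$53,000.45 + C$16,430.1395 + C$6,235.2053… = C$75,665.79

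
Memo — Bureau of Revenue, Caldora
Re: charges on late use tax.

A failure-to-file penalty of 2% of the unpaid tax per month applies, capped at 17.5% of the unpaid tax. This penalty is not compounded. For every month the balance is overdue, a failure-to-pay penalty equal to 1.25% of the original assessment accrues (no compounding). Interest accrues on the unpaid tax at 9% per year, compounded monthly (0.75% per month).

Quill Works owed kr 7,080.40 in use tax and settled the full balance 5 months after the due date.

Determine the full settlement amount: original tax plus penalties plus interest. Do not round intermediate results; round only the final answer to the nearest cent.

kr 8,500.49

Failure-to-file: 5 × 2% × kr 7,080.40 = kr 708.04 (under the 17.5% cap)
Failure-to-pay penalty = 1.25% × kr 7,080.40 × 5 mo = kr 442.53…
Interest: kr 7,080.40 × ((1 + 0.0075)^5 − 1) = kr 7,080.40 × 0.0380667… = kr 269.5277…
Total = kr 7,080.40 + kr 1,150.5650 + kr 269.5277… = kr 8,500.49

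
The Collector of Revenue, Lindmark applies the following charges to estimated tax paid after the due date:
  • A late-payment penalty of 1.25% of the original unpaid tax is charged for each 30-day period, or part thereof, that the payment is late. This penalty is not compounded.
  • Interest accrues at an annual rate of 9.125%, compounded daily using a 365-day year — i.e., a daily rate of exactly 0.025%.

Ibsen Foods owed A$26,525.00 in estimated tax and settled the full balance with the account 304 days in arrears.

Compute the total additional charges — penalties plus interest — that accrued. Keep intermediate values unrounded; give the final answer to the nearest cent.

A$5,741.40

Penalty periods: ⌈304/30⌉ = 11; penalty = 11 × 1.25% × A$26,525.00 = A$3,647.19…
Interest: A$26,525.00 × ((1 + 0.00025)^304 − 1) = A$26,525.00 × 0.07895233… = A$2,094.2104…
Penalties + interest = A$3,647.1875 + A$2,094.2104… = A$5,741.40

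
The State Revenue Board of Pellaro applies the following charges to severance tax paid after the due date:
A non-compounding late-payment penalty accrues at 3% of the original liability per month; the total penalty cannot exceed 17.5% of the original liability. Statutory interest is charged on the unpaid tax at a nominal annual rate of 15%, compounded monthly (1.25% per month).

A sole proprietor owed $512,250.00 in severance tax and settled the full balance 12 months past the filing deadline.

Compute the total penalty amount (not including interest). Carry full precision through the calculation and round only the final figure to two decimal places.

Penalty (uncapped): 12 × 3% × $512,250.00 = $184,410.00; cap = 17.5% × $512,250.00 = $89,643.75 → penalty = $89,643.75

$89,643.75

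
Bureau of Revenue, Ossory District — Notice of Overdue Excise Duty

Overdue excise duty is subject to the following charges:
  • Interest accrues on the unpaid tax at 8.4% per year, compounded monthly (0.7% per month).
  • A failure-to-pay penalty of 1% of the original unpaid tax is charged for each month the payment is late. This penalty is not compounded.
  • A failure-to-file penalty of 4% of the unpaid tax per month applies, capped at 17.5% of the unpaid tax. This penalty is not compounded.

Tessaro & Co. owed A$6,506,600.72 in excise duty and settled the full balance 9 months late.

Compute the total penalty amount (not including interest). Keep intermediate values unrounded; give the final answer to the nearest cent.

A$1,724,249.19

Failure-to-file: 9 × 4% × A$6,506,600.72 = A$2,342,376.26…, capped at 17.5% × A$6,506,600.72 = A$1,138,655.13…
Failure-to-pay penalty = 1% × A$6,506,600.72 × 9 mo = A$585,594.06…
Total penalty = A$1,138,655.13… + A$585,594.06… = A$1,724,249.19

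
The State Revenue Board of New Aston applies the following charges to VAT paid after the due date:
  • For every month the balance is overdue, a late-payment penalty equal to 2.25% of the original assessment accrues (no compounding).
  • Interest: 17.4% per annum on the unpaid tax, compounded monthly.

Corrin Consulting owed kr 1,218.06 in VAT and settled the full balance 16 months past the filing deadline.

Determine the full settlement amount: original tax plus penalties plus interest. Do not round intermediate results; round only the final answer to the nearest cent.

kr 1,972.06

Late-payment penalty = 2.25% × kr 1,218.06 × 16 mo = kr 438.50…
Interest (17.4%/yr ÷ 12 = 1.45%/month): kr 1,218.06 × ((1 + 0.0145)^16 − 1) = kr 315.5026…
Total = kr 1,218.06 + kr 438.5016 + kr 315.5026… = kr 1,972.06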